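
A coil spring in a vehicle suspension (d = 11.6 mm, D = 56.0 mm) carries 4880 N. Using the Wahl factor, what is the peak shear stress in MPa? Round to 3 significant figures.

590 MPa

Spring index C = D/d = 56.0/11.6 = 4.8276
K_W = (4C−1)/(4C−4) + 0.615/C = 18.310/15.310 + 0.1274 = 1.3233
τ₀ = 8FD/(πd³) = 8·4880·56.0/(π·11.6³) = 2.18624e+06/4903.7 = 445.83 MPa
τ_max = K·τ₀ = 1.3233 × 445.83 = 589.99 MPa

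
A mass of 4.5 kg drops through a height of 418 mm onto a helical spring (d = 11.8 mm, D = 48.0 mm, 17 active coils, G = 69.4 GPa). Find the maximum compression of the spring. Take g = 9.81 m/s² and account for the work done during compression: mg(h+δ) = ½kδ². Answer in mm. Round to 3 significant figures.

20.8 mm

k = Gd⁴/(8D³N_a) = (69.4×10³)(11.8⁴)/(8·48.0³·17) = 89.459 N/mm
W = mg = 4.5 × 9.81 = 44.145 N
½kδ² − Wδ − Wh = 0 → δ = (W + √(W² + 2kWh))/k
δ = (44.145 + √(1948.8 + 3.30151e+06))/89.459 = (44.145 + 1817.5)/89.459 = 20.81 mm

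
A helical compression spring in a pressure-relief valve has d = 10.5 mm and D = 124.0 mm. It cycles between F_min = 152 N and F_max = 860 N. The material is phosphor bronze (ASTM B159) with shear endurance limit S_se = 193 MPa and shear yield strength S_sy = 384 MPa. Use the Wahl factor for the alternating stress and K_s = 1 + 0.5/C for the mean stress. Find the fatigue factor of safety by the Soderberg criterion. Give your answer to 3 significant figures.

1.07

C = D/d = 124.0/10.5 = 11.8095; K_W = (4C−1)/(4C−4)+0.615/C = 1.1215; K_s = 1+0.5/C = 1.0423
F_a = (F_max−F_min)/2 = 354 N; F_m = (F_max+F_min)/2 = 506 N
τ_a = K_W·8F_aD/(πd³) = 1.1215 × 96.56 = 108.29 MPa
τ_m = K_s·8F_mD/(πd³) = 1.0423 × 138.02 = 143.86 MPa
Soderberg: 1/n_f = τ_a/S_se + τ_m/S_sy = 108.29/193 + 143.86/384 = 0.56108 + 0.37465 = 0.93573
n_f = 1/0.93573 = 1.069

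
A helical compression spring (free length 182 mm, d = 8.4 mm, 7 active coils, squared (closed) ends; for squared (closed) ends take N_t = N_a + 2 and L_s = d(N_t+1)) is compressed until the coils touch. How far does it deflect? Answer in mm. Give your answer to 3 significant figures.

N_t = 9; L_s = 8.4·10 = 84 mm
δ_solid = L₀ − L_s = 182 − 84 = 98 mm

98.0 mm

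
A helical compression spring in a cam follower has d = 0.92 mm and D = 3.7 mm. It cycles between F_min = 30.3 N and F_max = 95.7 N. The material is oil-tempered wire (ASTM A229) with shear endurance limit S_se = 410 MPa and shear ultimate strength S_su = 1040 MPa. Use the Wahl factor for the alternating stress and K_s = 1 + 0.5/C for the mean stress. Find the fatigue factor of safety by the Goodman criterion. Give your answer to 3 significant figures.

0.460

C = D/d = 3.7/0.92 = 4.0217; K_W = (4C−1)/(4C−4)+0.615/C = 1.4011; K_s = 1+0.5/C = 1.1243
F_a = (F_max−F_min)/2 = 32.7 N; F_m = (F_max+F_min)/2 = 63 N
τ_a = K_W·8F_aD/(πd³) = 1.4011 × 395.66 = 554.37 MPa
τ_m = K_s·8F_mD/(πd³) = 1.1243 × 762.29 = 857.06 MPa
Goodman: 1/n_f = τ_a/S_se + τ_m/S_su = 554.37/410 + 857.06/1040 = 1.35213 + 0.82409 = 2.1762
n_f = 1/2.1762 = 0.4595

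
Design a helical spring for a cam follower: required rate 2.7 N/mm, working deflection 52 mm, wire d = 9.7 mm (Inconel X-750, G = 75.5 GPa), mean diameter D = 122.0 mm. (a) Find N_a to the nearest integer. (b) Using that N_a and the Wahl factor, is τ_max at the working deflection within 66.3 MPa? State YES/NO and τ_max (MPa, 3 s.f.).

(a) 17 coils; (b) YES, τ_max = 53.4 MPa

N_a = Gd⁴/(8D³k) = (75.5×10³)(9.7⁴)/(8·122.0³·2.7) = 17.04 → N_a = 17
Actual rate k = Gd⁴/(8D³·17) = 2.7065 N/mm
Working load F = kδ = 2.7065·52 = 140.74 N
C = 122.0/9.7 = 12.5773; K_W = (4C−1)/(4C−4)+0.615/C = 1.1137
τ_max = K_W·8FD/(πd³) = 1.1137·47.908 = 53.354 MPa
τ_max ≤ 66.3 MPa → acceptable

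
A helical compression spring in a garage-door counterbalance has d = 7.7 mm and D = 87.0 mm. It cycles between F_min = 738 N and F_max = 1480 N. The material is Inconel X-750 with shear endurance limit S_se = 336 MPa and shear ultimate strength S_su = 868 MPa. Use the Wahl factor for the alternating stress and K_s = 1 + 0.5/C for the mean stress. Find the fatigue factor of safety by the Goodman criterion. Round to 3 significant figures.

0.799

C = D/d = 87.0/7.7 = 11.2987; K_W = (4C−1)/(4C−4)+0.615/C = 1.1273; K_s = 1+0.5/C = 1.0443
F_a = (F_max−F_min)/2 = 371 N; F_m = (F_max+F_min)/2 = 1109 N
τ_a = K_W·8F_aD/(πd³) = 1.1273 × 180.04 = 202.95 MPa
τ_m = K_s·8F_mD/(πd³) = 1.0443 × 538.17 = 561.98 MPa
Goodman: 1/n_f = τ_a/S_se + τ_m/S_su = 202.95/336 + 561.98/868 = 0.60401 + 0.64745 = 1.2515
n_f = 1/1.2515 = 0.7991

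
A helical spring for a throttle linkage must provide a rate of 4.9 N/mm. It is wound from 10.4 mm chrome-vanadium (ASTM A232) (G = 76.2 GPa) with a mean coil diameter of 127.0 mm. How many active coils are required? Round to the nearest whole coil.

N_a = Gd⁴/(8D³k) = (76.2×10³ × 10.4⁴)/(8 × 127.0³ × 4.9)
    = 8.91432e+08 / 8.02966e+07 = 11.1 → 11 coils

11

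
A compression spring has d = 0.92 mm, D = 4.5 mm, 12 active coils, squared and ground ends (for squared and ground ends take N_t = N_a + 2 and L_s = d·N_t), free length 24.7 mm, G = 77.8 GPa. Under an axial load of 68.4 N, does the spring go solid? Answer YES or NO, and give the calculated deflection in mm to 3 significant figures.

k = Gd⁴/(8D³N_a) = (77.8×10³)(0.92⁴)/(8·4.5³·12) = 6.3712 N/mm
N_t = 14; L_s = 0.92·14 = 12.88 mm; δ_solid = L₀ − L_s = 24.7 − 12.88 = 11.82 mm
δ = F/k = 68.4/6.3712 = 10.736 mm
δ < δ_solid → spring does not go solid

NO, δ = 10.7 mm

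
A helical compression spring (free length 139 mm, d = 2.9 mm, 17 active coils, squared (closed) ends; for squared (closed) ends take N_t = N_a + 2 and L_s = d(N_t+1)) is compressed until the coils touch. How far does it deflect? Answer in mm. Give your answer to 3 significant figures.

81.0 mm

N_t = 19; L_s = 2.9·20 = 58 mm
δ_solid = L₀ − L_s = 139 − 58 = 81 mm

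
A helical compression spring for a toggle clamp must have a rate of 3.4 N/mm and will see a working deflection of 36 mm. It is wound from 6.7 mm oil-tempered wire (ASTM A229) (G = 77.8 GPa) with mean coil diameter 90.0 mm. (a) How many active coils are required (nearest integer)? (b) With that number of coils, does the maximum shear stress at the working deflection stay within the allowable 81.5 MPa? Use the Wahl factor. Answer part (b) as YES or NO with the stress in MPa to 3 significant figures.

(a) 8 coils; (b) NO, τ_max = 102 MPa

N_a = Gd⁴/(8D³k) = (77.8×10³)(6.7⁴)/(8·90.0³·3.4) = 7.906 → N_a = 8
Actual rate k = Gd⁴/(8D³·8) = 3.3602 N/mm
Working load F = kδ = 3.3602·36 = 120.97 N
C = 90.0/6.7 = 13.4328; K_W = (4C−1)/(4C−4)+0.615/C = 1.1061
τ_max = K_W·8FD/(πd³) = 1.1061·92.179 = 101.96 MPa
τ_max > 81.5 MPa → exceeds allowable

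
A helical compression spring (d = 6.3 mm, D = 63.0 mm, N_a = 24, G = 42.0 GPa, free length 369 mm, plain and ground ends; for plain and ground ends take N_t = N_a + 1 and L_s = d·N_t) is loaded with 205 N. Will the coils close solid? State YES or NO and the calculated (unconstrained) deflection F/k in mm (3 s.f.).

k = Gd⁴/(8D³N_a) = (42.0×10³)(6.3⁴)/(8·63.0³·24) = 1.3781 N/mm
N_t = 25; L_s = 6.3·25 = 157.5 mm; δ_solid = L₀ − L_s = 369 − 157.5 = 211.5 mm
δ = F/k = 205/1.3781 = 148.75 mm
δ < δ_solid → spring does not go solid

NO, δ = 149 mm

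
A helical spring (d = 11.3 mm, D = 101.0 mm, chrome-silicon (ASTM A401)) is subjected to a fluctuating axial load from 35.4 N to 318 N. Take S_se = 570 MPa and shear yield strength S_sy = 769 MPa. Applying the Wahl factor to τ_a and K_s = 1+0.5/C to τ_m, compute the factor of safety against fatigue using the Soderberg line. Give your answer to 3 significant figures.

10.6

C = D/d = 101.0/11.3 = 8.9381; K_W = (4C−1)/(4C−4)+0.615/C = 1.1633; K_s = 1+0.5/C = 1.0559
F_a = (F_max−F_min)/2 = 141.3 N; F_m = (F_max+F_min)/2 = 176.7 N
τ_a = K_W·8F_aD/(πd³) = 1.1633 × 25.187 = 29.299 MPa
τ_m = K_s·8F_mD/(πd³) = 1.0559 × 31.497 = 33.258 MPa
Soderberg: 1/n_f = τ_a/S_se + τ_m/S_sy = 29.299/570 + 33.258/769 = 0.05140 + 0.04325 = 0.094651
n_f = 1/0.094651 = 10.57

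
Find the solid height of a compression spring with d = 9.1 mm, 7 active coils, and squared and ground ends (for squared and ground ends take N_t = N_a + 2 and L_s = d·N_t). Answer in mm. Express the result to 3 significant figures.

81.9 mm

squared and ground ends: N_t = N_a + 2 = 7 + 2 = 9
L_s = d·N_t = 9.1 × 9 = 81.9 mm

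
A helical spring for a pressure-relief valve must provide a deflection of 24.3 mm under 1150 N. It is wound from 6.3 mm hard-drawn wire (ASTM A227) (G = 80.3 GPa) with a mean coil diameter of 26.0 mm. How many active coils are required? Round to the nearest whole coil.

Required rate k = F/δ = 1150/24.3 = 47.325 N/mm
N_a = Gd⁴/(8D³k) = (80.3×10³ × 6.3⁴)/(8 × 26.0³ × 47.325)
    = 1.26496e+08 / 6.65429e+06 = 19.01 → 19 coils

19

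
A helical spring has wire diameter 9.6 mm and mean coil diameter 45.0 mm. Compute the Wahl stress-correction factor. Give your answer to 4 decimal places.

C = D/d = 45.0/9.6 = 4.6875
K_W = (4C−1)/(4C−4) + 0.615/C = 17.750/14.750 + 0.1312 = 1.3346

1.3346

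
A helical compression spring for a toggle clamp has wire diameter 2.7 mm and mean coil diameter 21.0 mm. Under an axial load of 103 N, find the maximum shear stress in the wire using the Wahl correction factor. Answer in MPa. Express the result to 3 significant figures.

Spring index C = D/d = 21.0/2.7 = 7.7778
K_W = (4C−1)/(4C−4) + 0.615/C = 30.111/27.111 + 0.0791 = 1.1897
τ₀ = 8FD/(πd³) = 8·103·21.0/(π·2.7³) = 17304/61.836 = 279.84 MPa
τ_max = K·τ₀ = 1.1897 × 279.84 = 332.93 MPa

333 MPa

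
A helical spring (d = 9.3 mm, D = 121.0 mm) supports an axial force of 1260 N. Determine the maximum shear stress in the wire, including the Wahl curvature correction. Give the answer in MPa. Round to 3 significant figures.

Spring index C = D/d = 121.0/9.3 = 13.0108
K_W = (4C−1)/(4C−4) + 0.615/C = 51.043/48.043 + 0.0473 = 1.1097
τ₀ = 8FD/(πd³) = 8·1260·121.0/(π·9.3³) = 1.21968e+06/2527 = 482.67 MPa
τ_max = K·τ₀ = 1.1097 × 482.67 = 535.62 MPa

536 MPa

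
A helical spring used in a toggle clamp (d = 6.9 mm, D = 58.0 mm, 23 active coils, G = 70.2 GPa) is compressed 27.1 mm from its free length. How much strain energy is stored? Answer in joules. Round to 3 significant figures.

k = Gd⁴/(8D³N_a) = (70.2×10³)(6.9⁴)/(8·58.0³·23) = 4.4323 N/mm
U = ½kδ² = 0.5 × 4.4323 × 27.1² = 1627.6 N·mm = 1.6276 J

1.63 J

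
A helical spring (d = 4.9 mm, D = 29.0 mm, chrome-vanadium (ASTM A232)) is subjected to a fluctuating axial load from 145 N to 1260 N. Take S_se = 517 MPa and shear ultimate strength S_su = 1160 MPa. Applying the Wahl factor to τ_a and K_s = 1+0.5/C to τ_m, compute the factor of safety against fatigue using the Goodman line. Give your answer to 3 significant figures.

0.792

C = D/d = 29.0/4.9 = 5.9184; K_W = (4C−1)/(4C−4)+0.615/C = 1.2564; K_s = 1+0.5/C = 1.0845
F_a = (F_max−F_min)/2 = 557.5 N; F_m = (F_max+F_min)/2 = 702.5 N
τ_a = K_W·8F_aD/(πd³) = 1.2564 × 349.94 = 439.67 MPa
τ_m = K_s·8F_mD/(πd³) = 1.0845 × 440.96 = 478.21 MPa
Goodman: 1/n_f = τ_a/S_se + τ_m/S_su = 439.67/517 + 478.21/1160 = 0.85042 + 0.41225 = 1.2627
n_f = 1/1.2627 = 0.792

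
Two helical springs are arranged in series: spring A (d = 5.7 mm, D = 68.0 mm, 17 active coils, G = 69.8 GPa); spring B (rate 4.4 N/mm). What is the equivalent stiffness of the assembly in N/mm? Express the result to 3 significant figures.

1.24 N/mm

k_A = Gd⁴/(8D³N_a) = (69.8×10³)(5.7⁴)/(8·68.0³·17) = 1.723 N/mm
Series: 1/k_eq = 1/1.723 + 1/4.4 = 0.80765; k_eq = 1.2382 N/mm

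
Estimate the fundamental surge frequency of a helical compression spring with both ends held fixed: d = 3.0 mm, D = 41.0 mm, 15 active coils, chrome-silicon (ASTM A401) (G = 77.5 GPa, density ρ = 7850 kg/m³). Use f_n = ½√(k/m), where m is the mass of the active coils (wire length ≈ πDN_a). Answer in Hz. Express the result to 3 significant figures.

42.1 Hz

k = Gd⁴/(8D³N_a) = (77.5×10³)(3.0⁴)/(8·41.0³·15) = 0.75902 N/mm = 759.02 N/m
Wire length L = πDN_a = π·41.0·15 = 1932.1 mm
m = ρ·(πd²/4)·L = 7850 × 7.0686×10⁻⁶ m² × 1.9321 m = 0.10721 kg
f_n = ½√(k/m) = 0.5·√(759.02/0.10721) = 0.5·√(7079.9) = 42.071 Hz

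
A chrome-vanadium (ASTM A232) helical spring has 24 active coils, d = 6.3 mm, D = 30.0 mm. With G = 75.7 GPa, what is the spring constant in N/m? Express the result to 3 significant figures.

23000 N/m

k = Gd⁴/(8D³N_a) = (75.7×10³ × 6.3⁴) / (8 × 30.0³ × 24)
  = 1.1925e+08 / 5.184e+06 = 23.003 N/mm = 23003 N/m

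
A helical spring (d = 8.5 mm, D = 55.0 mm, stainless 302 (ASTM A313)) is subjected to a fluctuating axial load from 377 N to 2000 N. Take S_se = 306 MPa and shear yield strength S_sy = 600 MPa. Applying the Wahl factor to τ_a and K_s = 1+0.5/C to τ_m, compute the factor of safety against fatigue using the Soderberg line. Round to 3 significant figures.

C = D/d = 55.0/8.5 = 6.4706; K_W = (4C−1)/(4C−4)+0.615/C = 1.2321; K_s = 1+0.5/C = 1.0773
F_a = (F_max−F_min)/2 = 811.5 N; F_m = (F_max+F_min)/2 = 1188.5 N
τ_a = K_W·8F_aD/(πd³) = 1.2321 × 185.07 = 228.03 MPa
τ_m = K_s·8F_mD/(πd³) = 1.0773 × 271.05 = 291.99 MPa
Soderberg: 1/n_f = τ_a/S_se + τ_m/S_sy = 228.03/306 + 291.99/600 = 0.74520 + 0.48665 = 1.2319
n_f = 1/1.2319 = 0.8118

0.812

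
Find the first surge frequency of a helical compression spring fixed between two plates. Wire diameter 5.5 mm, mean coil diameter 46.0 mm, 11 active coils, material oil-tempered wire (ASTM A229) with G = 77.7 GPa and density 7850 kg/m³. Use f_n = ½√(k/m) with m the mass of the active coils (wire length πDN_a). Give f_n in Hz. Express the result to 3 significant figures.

k = Gd⁴/(8D³N_a) = (77.7×10³)(5.5⁴)/(8·46.0³·11) = 8.3007 N/mm = 8300.7 N/m
Wire length L = πDN_a = π·46.0·11 = 1589.6 mm
m = ρ·(πd²/4)·L = 7850 × 23.758×10⁻⁶ m² × 1.5896 m = 0.29647 kg
f_n = ½√(k/m) = 0.5·√(8300.7/0.29647) = 0.5·√(27998) = 83.663 Hz

83.7 Hz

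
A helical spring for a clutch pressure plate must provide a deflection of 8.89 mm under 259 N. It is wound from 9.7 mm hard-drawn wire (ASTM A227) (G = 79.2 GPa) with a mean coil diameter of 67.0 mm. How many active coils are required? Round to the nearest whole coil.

Required rate k = F/δ = 259/8.89 = 29.134 N/mm
N_a = Gd⁴/(8D³k) = (79.2×10³ × 9.7⁴)/(8 × 67.0³ × 29.134)
    = 7.01152e+08 / 7.00991e+07 = 10 → 10 coils

10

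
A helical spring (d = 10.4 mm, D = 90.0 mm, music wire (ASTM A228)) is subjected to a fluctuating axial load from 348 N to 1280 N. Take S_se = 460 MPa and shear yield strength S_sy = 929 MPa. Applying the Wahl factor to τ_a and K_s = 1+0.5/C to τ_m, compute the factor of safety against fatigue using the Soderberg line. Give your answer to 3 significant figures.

2.32

C = D/d = 90.0/10.4 = 8.6538; K_W = (4C−1)/(4C−4)+0.615/C = 1.1691; K_s = 1+0.5/C = 1.0578
F_a = (F_max−F_min)/2 = 466 N; F_m = (F_max+F_min)/2 = 814 N
τ_a = K_W·8F_aD/(πd³) = 1.1691 × 94.944 = 111 MPa
τ_m = K_s·8F_mD/(πd³) = 1.0578 × 165.85 = 175.43 MPa
Soderberg: 1/n_f = τ_a/S_se + τ_m/S_sy = 111/460 + 175.43/929 = 0.24129 + 0.18884 = 0.43013
n_f = 1/0.43013 = 2.325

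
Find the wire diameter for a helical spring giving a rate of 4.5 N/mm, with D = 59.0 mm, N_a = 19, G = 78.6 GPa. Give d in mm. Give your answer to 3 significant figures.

d = (8D³N_a·k / G)^(1/4) = (8·59.0³·19·4.5 / (78.6×10³))^0.25
  = (1787.3)^0.25 = 6.5020 mm

6.50 mm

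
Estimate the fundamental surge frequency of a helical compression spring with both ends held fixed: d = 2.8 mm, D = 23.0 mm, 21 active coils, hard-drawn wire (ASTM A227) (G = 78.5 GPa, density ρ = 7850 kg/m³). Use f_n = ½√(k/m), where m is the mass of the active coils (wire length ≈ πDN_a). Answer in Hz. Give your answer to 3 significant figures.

89.7 Hz

k = Gd⁴/(8D³N_a) = (78.5×10³)(2.8⁴)/(8·23.0³·21) = 2.3605 N/mm = 2360.5 N/m
Wire length L = πDN_a = π·23.0·21 = 1517.4 mm
m = ρ·(πd²/4)·L = 7850 × 6.1575×10⁻⁶ m² × 1.5174 m = 0.073345 kg
f_n = ½√(k/m) = 0.5·√(2360.5/0.073345) = 0.5·√(32184) = 89.699 Hz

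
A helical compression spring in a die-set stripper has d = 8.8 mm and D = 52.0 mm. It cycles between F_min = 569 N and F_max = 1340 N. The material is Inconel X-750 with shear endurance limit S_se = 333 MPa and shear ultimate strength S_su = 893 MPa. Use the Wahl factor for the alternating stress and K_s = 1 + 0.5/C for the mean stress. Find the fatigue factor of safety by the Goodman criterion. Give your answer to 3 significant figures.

C = D/d = 52.0/8.8 = 5.9091; K_W = (4C−1)/(4C−4)+0.615/C = 1.2569; K_s = 1+0.5/C = 1.0846
F_a = (F_max−F_min)/2 = 385.5 N; F_m = (F_max+F_min)/2 = 954.5 N
τ_a = K_W·8F_aD/(πd³) = 1.2569 × 74.907 = 94.147 MPa
τ_m = K_s·8F_mD/(πd³) = 1.0846 × 185.47 = 201.16 MPa
Goodman: 1/n_f = τ_a/S_se + τ_m/S_su = 94.147/333 + 201.16/893 = 0.28272 + 0.22527 = 0.50799
n_f = 1/0.50799 = 1.969

1.97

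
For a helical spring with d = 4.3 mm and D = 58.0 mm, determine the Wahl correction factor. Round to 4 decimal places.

1.1057

C = D/d = 58.0/4.3 = 13.4884
K_W = (4C−1)/(4C−4) + 0.615/C = 52.953/49.953 + 0.0456 = 1.1057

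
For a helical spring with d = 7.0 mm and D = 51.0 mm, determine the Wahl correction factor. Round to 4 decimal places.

C = D/d = 51.0/7.0 = 7.2857
K_W = (4C−1)/(4C−4) + 0.615/C = 28.143/25.143 + 0.0844 = 1.2037

1.2037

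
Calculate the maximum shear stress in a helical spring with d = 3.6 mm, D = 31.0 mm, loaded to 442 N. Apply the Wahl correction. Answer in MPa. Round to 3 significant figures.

875 MPa

Spring index C = D/d = 31.0/3.6 = 8.6111
K_W = (4C−1)/(4C−4) + 0.615/C = 33.444/30.444 + 0.0714 = 1.1700
τ₀ = 8FD/(πd³) = 8·442·31.0/(π·3.6³) = 109616/146.57 = 747.85 MPa
τ_max = K·τ₀ = 1.1700 × 747.85 = 874.96 MPa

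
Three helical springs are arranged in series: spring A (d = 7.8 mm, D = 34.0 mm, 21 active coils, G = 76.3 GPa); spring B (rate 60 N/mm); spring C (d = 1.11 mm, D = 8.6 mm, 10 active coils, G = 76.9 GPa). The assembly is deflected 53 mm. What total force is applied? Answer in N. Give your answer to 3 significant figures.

111 N

k_A = Gd⁴/(8D³N_a) = (76.3×10³)(7.8⁴)/(8·34.0³·21) = 42.772 N/mm
k_C = Gd⁴/(8D³N_a) = (76.9×10³)(1.11⁴)/(8·8.6³·10) = 2.2942 N/mm
Series: 1/k_eq = 1/42.772 + 1/60 + 1/2.2942 = 0.47593; k_eq = 2.1012 N/mm
F = k_eq·δ = 2.1012·53 = 111.36 N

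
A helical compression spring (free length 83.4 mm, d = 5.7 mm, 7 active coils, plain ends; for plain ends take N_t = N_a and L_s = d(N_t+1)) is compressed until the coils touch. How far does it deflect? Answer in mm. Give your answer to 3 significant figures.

37.8 mm

N_t = 7; L_s = 5.7·8 = 45.6 mm
δ_solid = L₀ − L_s = 83.4 − 45.6 = 37.8 mm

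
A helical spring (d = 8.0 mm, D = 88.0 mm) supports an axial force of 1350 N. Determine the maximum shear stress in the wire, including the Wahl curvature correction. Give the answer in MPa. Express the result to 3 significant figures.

668 MPa

Spring index C = D/d = 88.0/8.0 = 11.0000
K_W = (4C−1)/(4C−4) + 0.615/C = 43.000/40.000 + 0.0559 = 1.1309
τ₀ = 8FD/(πd³) = 8·1350·88.0/(π·8.0³) = 950400/1608.5 = 590.86 MPa
τ_max = K·τ₀ = 1.1309 × 590.86 = 668.21 MPa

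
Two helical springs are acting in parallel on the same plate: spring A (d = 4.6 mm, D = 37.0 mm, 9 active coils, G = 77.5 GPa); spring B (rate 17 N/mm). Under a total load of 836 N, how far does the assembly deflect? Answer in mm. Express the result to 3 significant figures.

k_A = Gd⁴/(8D³N_a) = (77.5×10³)(4.6⁴)/(8·37.0³·9) = 9.5147 N/mm
Parallel: k_eq = 9.5147 + 17 = 26.515 N/mm
δ = F/k_eq = 836/26.515 = 31.53 mm

31.5 mm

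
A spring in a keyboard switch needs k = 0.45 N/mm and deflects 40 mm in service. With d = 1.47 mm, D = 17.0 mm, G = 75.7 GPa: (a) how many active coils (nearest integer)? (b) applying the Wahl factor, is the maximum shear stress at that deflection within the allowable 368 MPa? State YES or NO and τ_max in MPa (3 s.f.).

N_a = Gd⁴/(8D³k) = (75.7×10³)(1.47⁴)/(8·17.0³·0.45) = 19.99 → N_a = 20
Actual rate k = Gd⁴/(8D³·20) = 0.44967 N/mm
Working load F = kδ = 0.44967·40 = 17.987 N
C = 17.0/1.47 = 11.5646; K_W = (4C−1)/(4C−4)+0.615/C = 1.1242
τ_max = K_W·8FD/(πd³) = 1.1242·245.13 = 275.57 MPa
τ_max ≤ 368 MPa → acceptable

(a) 20 coils; (b) YES, τ_max = 276 MPa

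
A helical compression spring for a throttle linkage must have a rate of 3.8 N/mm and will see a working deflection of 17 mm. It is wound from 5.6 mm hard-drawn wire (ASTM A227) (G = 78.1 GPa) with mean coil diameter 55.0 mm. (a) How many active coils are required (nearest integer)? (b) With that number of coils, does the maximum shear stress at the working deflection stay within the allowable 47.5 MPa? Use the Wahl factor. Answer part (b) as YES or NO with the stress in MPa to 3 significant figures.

N_a = Gd⁴/(8D³k) = (78.1×10³)(5.6⁴)/(8·55.0³·3.8) = 15.19 → N_a = 15
Actual rate k = Gd⁴/(8D³·15) = 3.8471 N/mm
Working load F = kδ = 3.8471·17 = 65.401 N
C = 55.0/5.6 = 9.8214; K_W = (4C−1)/(4C−4)+0.615/C = 1.1476
τ_max = K_W·8FD/(πd³) = 1.1476·52.158 = 59.859 MPa
τ_max > 47.5 MPa → exceeds allowable

(a) 15 coils; (b) NO, τ_max = 59.9 MPa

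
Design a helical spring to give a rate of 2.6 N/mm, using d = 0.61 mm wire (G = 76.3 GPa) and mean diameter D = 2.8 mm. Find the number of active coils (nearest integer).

23

N_a = Gd⁴/(8D³k) = (76.3×10³ × 0.61⁴)/(8 × 2.8³ × 2.6)
    = 10564.4 / 456.602 = 23.14 → 23 coils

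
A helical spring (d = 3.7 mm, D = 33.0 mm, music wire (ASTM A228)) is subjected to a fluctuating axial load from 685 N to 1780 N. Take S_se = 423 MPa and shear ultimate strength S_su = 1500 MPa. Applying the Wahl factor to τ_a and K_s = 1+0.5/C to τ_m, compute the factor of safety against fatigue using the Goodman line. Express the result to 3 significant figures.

0.254

C = D/d = 33.0/3.7 = 8.9189; K_W = (4C−1)/(4C−4)+0.615/C = 1.1637; K_s = 1+0.5/C = 1.0561
F_a = (F_max−F_min)/2 = 547.5 N; F_m = (F_max+F_min)/2 = 1232.5 N
τ_a = K_W·8F_aD/(πd³) = 1.1637 × 908.31 = 1057 MPa
τ_m = K_s·8F_mD/(πd³) = 1.0561 × 2044.7 = 2159.4 MPa
Goodman: 1/n_f = τ_a/S_se + τ_m/S_su = 1057/423 + 2159.4/1500 = 2.49874 + 1.43957 = 3.9383
n_f = 1/3.9383 = 0.2539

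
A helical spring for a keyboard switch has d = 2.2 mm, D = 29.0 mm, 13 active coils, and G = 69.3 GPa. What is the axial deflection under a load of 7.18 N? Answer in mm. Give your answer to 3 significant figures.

k = Gd⁴/(8D³N_a) = (69.3×10³)(2.2⁴)/(8·29.0³·13) = 0.64002 N/mm
δ = F/k = 7.18 / 0.64002 = 11.218 mm

11.2 mm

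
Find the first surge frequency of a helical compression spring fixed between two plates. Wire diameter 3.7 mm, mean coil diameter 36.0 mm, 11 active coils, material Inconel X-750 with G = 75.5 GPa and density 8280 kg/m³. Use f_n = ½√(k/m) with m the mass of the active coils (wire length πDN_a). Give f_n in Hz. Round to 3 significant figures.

k = Gd⁴/(8D³N_a) = (75.5×10³)(3.7⁴)/(8·36.0³·11) = 3.4464 N/mm = 3446.4 N/m
Wire length L = πDN_a = π·36.0·11 = 1244.1 mm
m = ρ·(πd²/4)·L = 8280 × 10.752×10⁻⁶ m² × 1.2441 m = 0.11076 kg
f_n = ½√(k/m) = 0.5·√(3446.4/0.11076) = 0.5·√(31117) = 88.2 Hz

88.2 Hz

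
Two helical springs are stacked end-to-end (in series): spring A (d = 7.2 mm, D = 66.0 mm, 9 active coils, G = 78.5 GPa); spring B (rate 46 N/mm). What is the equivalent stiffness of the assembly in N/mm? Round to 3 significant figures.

8.34 N/mm

k_A = Gd⁴/(8D³N_a) = (78.5×10³)(7.2⁴)/(8·66.0³·9) = 10.191 N/mm
Series: 1/k_eq = 1/10.191 + 1/46 = 0.11986; k_eq = 8.343 N/mm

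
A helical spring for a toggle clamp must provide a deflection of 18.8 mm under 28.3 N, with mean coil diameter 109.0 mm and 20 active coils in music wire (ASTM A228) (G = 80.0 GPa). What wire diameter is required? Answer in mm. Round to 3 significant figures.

Required rate k = F/δ = 28.3/18.8 = 1.5053 N/mm
d = (8D³N_a·k / G)^(1/4) = (8·109.0³·20·1.5053 / (80.0×10³))^0.25
  = (3898.9)^0.25 = 7.9020 mm

7.90 mm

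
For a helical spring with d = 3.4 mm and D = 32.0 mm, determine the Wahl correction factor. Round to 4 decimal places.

1.1545

C = D/d = 32.0/3.4 = 9.4118
K_W = (4C−1)/(4C−4) + 0.615/C = 36.647/33.647 + 0.0653 = 1.1545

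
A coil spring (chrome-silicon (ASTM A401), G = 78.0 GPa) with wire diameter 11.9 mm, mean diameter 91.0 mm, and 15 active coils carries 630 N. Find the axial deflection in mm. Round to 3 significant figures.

36.4 mm

k = Gd⁴/(8D³N_a) = (78.0×10³)(11.9⁴)/(8·91.0³·15) = 17.297 N/mm
δ = F/k = 630 / 17.297 = 36.422 mm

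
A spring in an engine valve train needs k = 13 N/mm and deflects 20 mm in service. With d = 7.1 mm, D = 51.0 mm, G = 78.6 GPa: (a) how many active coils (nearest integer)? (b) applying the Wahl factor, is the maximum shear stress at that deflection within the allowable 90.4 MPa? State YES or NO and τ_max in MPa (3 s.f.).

(a) 14 coils; (b) NO, τ_max = 118 MPa

N_a = Gd⁴/(8D³k) = (78.6×10³)(7.1⁴)/(8·51.0³·13) = 14.48 → N_a = 14
Actual rate k = Gd⁴/(8D³·14) = 13.444 N/mm
Working load F = kδ = 13.444·20 = 268.88 N
C = 51.0/7.1 = 7.1831; K_W = (4C−1)/(4C−4)+0.615/C = 1.2069
τ_max = K_W·8FD/(πd³) = 1.2069·97.565 = 117.75 MPa
τ_max > 90.4 MPa → exceeds allowable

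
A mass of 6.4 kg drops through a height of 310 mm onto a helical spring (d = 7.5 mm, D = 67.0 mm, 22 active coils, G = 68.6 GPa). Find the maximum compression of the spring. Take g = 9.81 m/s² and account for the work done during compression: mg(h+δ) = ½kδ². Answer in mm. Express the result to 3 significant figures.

k = Gd⁴/(8D³N_a) = (68.6×10³)(7.5⁴)/(8·67.0³·22) = 4.1005 N/mm
W = mg = 6.4 × 9.81 = 62.784 N
½kδ² − Wδ − Wh = 0 → δ = (W + √(W² + 2kWh))/k
δ = (62.784 + √(3941.8 + 159615))/4.1005 = (62.784 + 404.42)/4.1005 = 113.94 mm

114 mm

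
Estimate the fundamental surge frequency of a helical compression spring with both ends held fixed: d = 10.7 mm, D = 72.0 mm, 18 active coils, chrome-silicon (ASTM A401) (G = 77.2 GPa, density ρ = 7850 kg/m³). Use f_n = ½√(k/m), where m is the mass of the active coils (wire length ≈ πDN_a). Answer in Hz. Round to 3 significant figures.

40.5 Hz

k = Gd⁴/(8D³N_a) = (77.2×10³)(10.7⁴)/(8·72.0³·18) = 18.827 N/mm = 18827 N/m
Wire length L = πDN_a = π·72.0·18 = 4071.5 mm
m = ρ·(πd²/4)·L = 7850 × 89.92×10⁻⁶ m² × 4.0715 m = 2.874 kg
f_n = ½√(k/m) = 0.5·√(18827/2.874) = 0.5·√(6551) = 40.469 Hz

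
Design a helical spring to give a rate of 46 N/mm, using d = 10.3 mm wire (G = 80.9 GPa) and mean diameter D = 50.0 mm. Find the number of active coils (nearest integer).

20

N_a = Gd⁴/(8D³k) = (80.9×10³ × 10.3⁴)/(8 × 50.0³ × 46)
    = 9.10537e+08 / 4.6e+07 = 19.79 → 20 coils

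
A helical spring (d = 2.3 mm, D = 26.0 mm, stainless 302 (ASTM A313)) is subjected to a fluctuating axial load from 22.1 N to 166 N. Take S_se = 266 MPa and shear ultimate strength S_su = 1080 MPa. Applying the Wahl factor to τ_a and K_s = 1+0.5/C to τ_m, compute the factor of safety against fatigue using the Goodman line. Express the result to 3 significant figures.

0.464

C = D/d = 26.0/2.3 = 11.3043; K_W = (4C−1)/(4C−4)+0.615/C = 1.1272; K_s = 1+0.5/C = 1.0442
F_a = (F_max−F_min)/2 = 71.95 N; F_m = (F_max+F_min)/2 = 94.05 N
τ_a = K_W·8F_aD/(πd³) = 1.1272 × 391.53 = 441.32 MPa
τ_m = K_s·8F_mD/(πd³) = 1.0442 × 511.79 = 534.42 MPa
Goodman: 1/n_f = τ_a/S_se + τ_m/S_su = 441.32/266 + 534.42/1080 = 1.65911 + 0.49484 = 2.1539
n_f = 1/2.1539 = 0.4643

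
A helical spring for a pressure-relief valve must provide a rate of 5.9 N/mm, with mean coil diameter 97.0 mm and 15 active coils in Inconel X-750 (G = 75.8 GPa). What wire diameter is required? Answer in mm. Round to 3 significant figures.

d = (8D³N_a·k / G)^(1/4) = (8·97.0³·15·5.9 / (75.8×10³))^0.25
  = (8524.7)^0.25 = 9.6088 mm

9.61 mm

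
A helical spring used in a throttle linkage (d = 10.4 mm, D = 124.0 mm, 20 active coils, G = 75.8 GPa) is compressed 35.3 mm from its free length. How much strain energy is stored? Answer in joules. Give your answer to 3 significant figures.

k = Gd⁴/(8D³N_a) = (75.8×10³)(10.4⁴)/(8·124.0³·20) = 2.9068 N/mm
U = ½kδ² = 0.5 × 2.9068 × 35.3² = 1811.1 N·mm = 1.8111 J

1.81 J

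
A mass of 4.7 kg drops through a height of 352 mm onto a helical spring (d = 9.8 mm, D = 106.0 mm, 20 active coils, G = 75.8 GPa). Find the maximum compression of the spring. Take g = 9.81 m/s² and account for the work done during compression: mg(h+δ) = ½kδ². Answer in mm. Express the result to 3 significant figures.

107 mm

k = Gd⁴/(8D³N_a) = (75.8×10³)(9.8⁴)/(8·106.0³·20) = 3.6689 N/mm
W = mg = 4.7 × 9.81 = 46.107 N
½kδ² − Wδ − Wh = 0 → δ = (W + √(W² + 2kWh))/k
δ = (46.107 + √(2125.9 + 119090))/3.6689 = (46.107 + 348.16)/3.6689 = 107.46 mm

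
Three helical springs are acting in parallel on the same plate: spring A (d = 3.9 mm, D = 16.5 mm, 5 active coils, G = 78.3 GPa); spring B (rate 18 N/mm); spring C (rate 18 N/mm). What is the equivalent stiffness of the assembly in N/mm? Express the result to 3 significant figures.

k_A = Gd⁴/(8D³N_a) = (78.3×10³)(3.9⁴)/(8·16.5³·5) = 100.81 N/mm
Parallel: k_eq = 100.81 + 18 + 18 = 136.81 N/mm

137 N/mm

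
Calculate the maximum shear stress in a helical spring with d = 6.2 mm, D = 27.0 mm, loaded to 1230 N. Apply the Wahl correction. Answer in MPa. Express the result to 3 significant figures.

484 MPa

Spring index C = D/d = 27.0/6.2 = 4.3548
K_W = (4C−1)/(4C−4) + 0.615/C = 16.419/13.419 + 0.1412 = 1.3648
τ₀ = 8FD/(πd³) = 8·1230·27.0/(π·6.2³) = 265680/748.73 = 354.84 MPa
τ_max = K·τ₀ = 1.3648 × 354.84 = 484.28 MPa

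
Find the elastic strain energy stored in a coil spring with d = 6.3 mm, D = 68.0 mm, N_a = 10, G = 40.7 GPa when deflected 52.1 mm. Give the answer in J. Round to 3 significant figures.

k = Gd⁴/(8D³N_a) = (40.7×10³)(6.3⁴)/(8·68.0³·10) = 2.5488 N/mm
U = ½kδ² = 0.5 × 2.5488 × 52.1² = 3459.3 N·mm = 3.4593 J

3.46 J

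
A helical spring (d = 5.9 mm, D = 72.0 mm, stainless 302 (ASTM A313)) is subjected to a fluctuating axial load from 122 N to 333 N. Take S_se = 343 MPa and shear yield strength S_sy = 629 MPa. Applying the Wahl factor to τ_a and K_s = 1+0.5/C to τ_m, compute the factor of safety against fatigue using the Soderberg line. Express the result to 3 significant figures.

1.56

C = D/d = 72.0/5.9 = 12.2034; K_W = (4C−1)/(4C−4)+0.615/C = 1.1173; K_s = 1+0.5/C = 1.0410
F_a = (F_max−F_min)/2 = 105.5 N; F_m = (F_max+F_min)/2 = 227.5 N
τ_a = K_W·8F_aD/(πd³) = 1.1173 × 94.182 = 105.23 MPa
τ_m = K_s·8F_mD/(πd³) = 1.0410 × 203.09 = 211.42 MPa
Soderberg: 1/n_f = τ_a/S_se + τ_m/S_sy = 105.23/343 + 211.42/629 = 0.30680 + 0.33611 = 0.64292
n_f = 1/0.64292 = 1.555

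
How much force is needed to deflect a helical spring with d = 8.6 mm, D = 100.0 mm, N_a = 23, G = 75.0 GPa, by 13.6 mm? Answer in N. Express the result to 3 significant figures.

30.3 N

k = Gd⁴/(8D³N_a) = (75.0×10³)(8.6⁴)/(8·100.0³·23) = 2.2297 N/mm
F = k·δ = 2.2297 × 13.6 = 30.323 N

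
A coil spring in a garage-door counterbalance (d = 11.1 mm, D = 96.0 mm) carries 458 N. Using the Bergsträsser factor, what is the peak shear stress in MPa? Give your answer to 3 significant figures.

Spring index C = D/d = 96.0/11.1 = 8.6486
K_B = (4C+2)/(4C−3) = 36.595/31.595 = 1.1583
τ₀ = 8FD/(πd³) = 8·458·96.0/(π·11.1³) = 351744/4296.5 = 81.867 MPa
τ_max = K·τ₀ = 1.1583 × 81.867 = 94.823 MPa

94.8 MPa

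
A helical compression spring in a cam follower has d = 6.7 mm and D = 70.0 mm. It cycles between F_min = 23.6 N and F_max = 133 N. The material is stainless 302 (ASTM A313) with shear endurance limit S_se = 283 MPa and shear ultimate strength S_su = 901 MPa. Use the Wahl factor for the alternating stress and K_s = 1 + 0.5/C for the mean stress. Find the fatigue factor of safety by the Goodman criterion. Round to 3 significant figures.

C = D/d = 70.0/6.7 = 10.4478; K_W = (4C−1)/(4C−4)+0.615/C = 1.1382; K_s = 1+0.5/C = 1.0479
F_a = (F_max−F_min)/2 = 54.7 N; F_m = (F_max+F_min)/2 = 78.3 N
τ_a = K_W·8F_aD/(πd³) = 1.1382 × 32.419 = 36.901 MPa
τ_m = K_s·8F_mD/(πd³) = 1.0479 × 46.406 = 48.627 MPa
Goodman: 1/n_f = τ_a/S_se + τ_m/S_su = 36.901/283 + 48.627/901 = 0.13039 + 0.05397 = 0.18436
n_f = 1/0.18436 = 5.424

5.42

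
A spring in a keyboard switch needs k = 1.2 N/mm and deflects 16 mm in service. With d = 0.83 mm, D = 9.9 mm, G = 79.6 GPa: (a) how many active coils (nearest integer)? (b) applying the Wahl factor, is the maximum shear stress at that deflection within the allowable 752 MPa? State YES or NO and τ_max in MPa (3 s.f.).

N_a = Gd⁴/(8D³k) = (79.6×10³)(0.83⁴)/(8·9.9³·1.2) = 4.056 → N_a = 4
Actual rate k = Gd⁴/(8D³·4) = 1.2167 N/mm
Working load F = kδ = 1.2167·16 = 19.467 N
C = 9.9/0.83 = 11.9277; K_W = (4C−1)/(4C−4)+0.615/C = 1.1202
τ_max = K_W·8FD/(πd³) = 1.1202·858.28 = 961.44 MPa
τ_max > 752 MPa → exceeds allowable

(a) 4 coils; (b) NO, τ_max = 961 MPa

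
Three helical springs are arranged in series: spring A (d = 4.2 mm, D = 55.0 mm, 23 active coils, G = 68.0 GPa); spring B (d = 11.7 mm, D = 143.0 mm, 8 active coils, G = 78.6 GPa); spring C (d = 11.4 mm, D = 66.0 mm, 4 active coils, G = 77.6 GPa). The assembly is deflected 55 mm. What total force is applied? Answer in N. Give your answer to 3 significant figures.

34.8 N

k_A = Gd⁴/(8D³N_a) = (68.0×10³)(4.2⁴)/(8·55.0³·23) = 0.69119 N/mm
k_B = Gd⁴/(8D³N_a) = (78.6×10³)(11.7⁴)/(8·143.0³·8) = 7.8701 N/mm
k_C = Gd⁴/(8D³N_a) = (77.6×10³)(11.4⁴)/(8·66.0³·4) = 142.46 N/mm
Series: 1/k_eq = 1/0.69119 + 1/7.8701 + 1/142.46 = 1.5809; k_eq = 0.63257 N/mm
F = k_eq·δ = 0.63257·55 = 34.791 N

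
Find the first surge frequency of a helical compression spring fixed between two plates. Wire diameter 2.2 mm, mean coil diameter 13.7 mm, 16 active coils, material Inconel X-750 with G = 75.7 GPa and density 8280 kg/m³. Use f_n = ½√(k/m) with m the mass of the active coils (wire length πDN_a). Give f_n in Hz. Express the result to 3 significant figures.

k = Gd⁴/(8D³N_a) = (75.7×10³)(2.2⁴)/(8·13.7³·16) = 5.3878 N/mm = 5387.8 N/m
Wire length L = πDN_a = π·13.7·16 = 688.64 mm
m = ρ·(πd²/4)·L = 8280 × 3.8013×10⁻⁶ m² × 0.68864 m = 0.021675 kg
f_n = ½√(k/m) = 0.5·√(5387.8/0.021675) = 0.5·√(2.4858e+05) = 249.29 Hz

249 Hz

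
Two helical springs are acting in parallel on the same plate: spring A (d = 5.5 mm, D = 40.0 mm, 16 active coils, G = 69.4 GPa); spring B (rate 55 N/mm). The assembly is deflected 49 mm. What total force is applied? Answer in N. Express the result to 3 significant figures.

3070 N

k_A = Gd⁴/(8D³N_a) = (69.4×10³)(5.5⁴)/(8·40.0³·16) = 7.7521 N/mm
Parallel: k_eq = 7.7521 + 55 = 62.752 N/mm
F = k_eq·δ = 62.752·49 = 3074.9 N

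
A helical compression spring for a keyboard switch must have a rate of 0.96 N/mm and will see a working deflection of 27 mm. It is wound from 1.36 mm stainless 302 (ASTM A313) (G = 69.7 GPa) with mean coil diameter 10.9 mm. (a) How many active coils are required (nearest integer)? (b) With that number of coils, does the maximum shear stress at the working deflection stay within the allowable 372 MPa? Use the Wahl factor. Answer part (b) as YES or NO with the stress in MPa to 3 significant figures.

N_a = Gd⁴/(8D³k) = (69.7×10³)(1.36⁴)/(8·10.9³·0.96) = 23.97 → N_a = 24
Actual rate k = Gd⁴/(8D³·24) = 0.95898 N/mm
Working load F = kδ = 0.95898·27 = 25.892 N
C = 10.9/1.36 = 8.0147; K_W = (4C−1)/(4C−4)+0.615/C = 1.1837
τ_max = K_W·8FD/(πd³) = 1.1837·285.71 = 338.18 MPa
τ_max ≤ 372 MPa → acceptable

(a) 24 coils; (b) YES, τ_max = 338 MPa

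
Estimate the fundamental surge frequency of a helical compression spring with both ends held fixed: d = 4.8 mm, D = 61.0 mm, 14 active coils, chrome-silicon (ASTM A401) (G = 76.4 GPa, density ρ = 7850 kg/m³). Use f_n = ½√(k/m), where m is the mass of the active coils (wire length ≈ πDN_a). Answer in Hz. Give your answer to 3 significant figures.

k = Gd⁴/(8D³N_a) = (76.4×10³)(4.8⁴)/(8·61.0³·14) = 1.5953 N/mm = 1595.3 N/m
Wire length L = πDN_a = π·61.0·14 = 2682.9 mm
m = ρ·(πd²/4)·L = 7850 × 18.096×10⁻⁶ m² × 2.6829 m = 0.38111 kg
f_n = ½√(k/m) = 0.5·√(1595.3/0.38111) = 0.5·√(4186) = 32.35 Hz

32.3 Hz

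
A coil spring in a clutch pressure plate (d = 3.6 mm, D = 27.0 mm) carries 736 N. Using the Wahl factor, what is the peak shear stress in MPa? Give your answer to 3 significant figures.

1300 MPa

Spring index C = D/d = 27.0/3.6 = 7.5000
K_W = (4C−1)/(4C−4) + 0.615/C = 29.000/26.000 + 0.0820 = 1.1974
τ₀ = 8FD/(πd³) = 8·736·27.0/(π·3.6³) = 158976/146.57 = 1084.6 MPa
τ_max = K·τ₀ = 1.1974 × 1084.6 = 1298.7 MPa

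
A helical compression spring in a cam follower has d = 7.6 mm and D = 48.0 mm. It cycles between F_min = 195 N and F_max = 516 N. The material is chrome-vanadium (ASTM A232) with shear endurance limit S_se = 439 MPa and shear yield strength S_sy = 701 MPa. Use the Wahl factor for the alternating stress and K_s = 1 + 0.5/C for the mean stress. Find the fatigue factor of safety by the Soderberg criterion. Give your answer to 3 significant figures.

C = D/d = 48.0/7.6 = 6.3158; K_W = (4C−1)/(4C−4)+0.615/C = 1.2385; K_s = 1+0.5/C = 1.0792
F_a = (F_max−F_min)/2 = 160.5 N; F_m = (F_max+F_min)/2 = 355.5 N
τ_a = K_W·8F_aD/(πd³) = 1.2385 × 44.691 = 55.348 MPa
τ_m = K_s·8F_mD/(πd³) = 1.0792 × 98.987 = 106.82 MPa
Soderberg: 1/n_f = τ_a/S_se + τ_m/S_sy = 55.348/439 + 106.82/701 = 0.12608 + 0.15239 = 0.27846
n_f = 1/0.27846 = 3.591

3.59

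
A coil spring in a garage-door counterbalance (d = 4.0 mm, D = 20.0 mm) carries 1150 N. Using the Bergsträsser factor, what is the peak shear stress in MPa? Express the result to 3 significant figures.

Spring index C = D/d = 20.0/4.0 = 5.0000
K_B = (4C+2)/(4C−3) = 22.000/17.000 = 1.2941
τ₀ = 8FD/(πd³) = 8·1150·20.0/(π·4.0³) = 184000/201.06 = 915.14 MPa
τ_max = K·τ₀ = 1.2941 × 915.14 = 1184.3 MPa

1180 MPa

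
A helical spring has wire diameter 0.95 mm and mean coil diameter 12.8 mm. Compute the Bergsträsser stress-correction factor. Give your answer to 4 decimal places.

1.0982

C = D/d = 12.8/0.95 = 13.4737
K_B = (4C+2)/(4C−3) = 55.895/50.895 = 1.0982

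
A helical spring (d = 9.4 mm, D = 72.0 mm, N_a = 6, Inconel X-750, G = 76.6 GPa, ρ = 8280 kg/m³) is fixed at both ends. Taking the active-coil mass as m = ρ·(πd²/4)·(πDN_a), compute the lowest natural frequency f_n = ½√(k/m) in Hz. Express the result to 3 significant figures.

k = Gd⁴/(8D³N_a) = (76.6×10³)(9.4⁴)/(8·72.0³·6) = 33.381 N/mm = 33381 N/m
Wire length L = πDN_a = π·72.0·6 = 1357.2 mm
m = ρ·(πd²/4)·L = 8280 × 69.398×10⁻⁶ m² × 1.3572 m = 0.77985 kg
f_n = ½√(k/m) = 0.5·√(33381/0.77985) = 0.5·√(42805) = 103.45 Hz

103 Hz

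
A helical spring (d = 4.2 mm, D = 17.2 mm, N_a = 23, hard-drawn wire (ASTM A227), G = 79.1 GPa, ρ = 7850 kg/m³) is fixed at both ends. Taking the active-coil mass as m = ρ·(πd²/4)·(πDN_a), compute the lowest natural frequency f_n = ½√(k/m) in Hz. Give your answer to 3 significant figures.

k = Gd⁴/(8D³N_a) = (79.1×10³)(4.2⁴)/(8·17.2³·23) = 26.289 N/mm = 26289 N/m
Wire length L = πDN_a = π·17.2·23 = 1242.8 mm
m = ρ·(πd²/4)·L = 7850 × 13.854×10⁻⁶ m² × 1.2428 m = 0.13517 kg
f_n = ½√(k/m) = 0.5·√(26289/0.13517) = 0.5·√(1.9449e+05) = 220.51 Hz

221 Hz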